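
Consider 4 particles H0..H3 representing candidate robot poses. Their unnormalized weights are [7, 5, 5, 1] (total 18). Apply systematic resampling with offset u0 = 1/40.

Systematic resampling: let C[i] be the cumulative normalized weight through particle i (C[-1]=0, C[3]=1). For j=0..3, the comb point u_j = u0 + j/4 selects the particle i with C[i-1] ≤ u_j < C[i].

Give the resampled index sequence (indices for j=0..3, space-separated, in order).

C = [7/18, 2/3, 17/18, 1]
j=0: u_0=1/40 ∈ [0, 7/18) → index 0
j=1: u_1=11/40 ∈ [0, 7/18) → index 0
j=2: u_2=21/40 ∈ [7/18, 2/3) → index 1
j=3: u_3=31/40 ∈ [2/3, 17/18) → index 2

0 0 1 2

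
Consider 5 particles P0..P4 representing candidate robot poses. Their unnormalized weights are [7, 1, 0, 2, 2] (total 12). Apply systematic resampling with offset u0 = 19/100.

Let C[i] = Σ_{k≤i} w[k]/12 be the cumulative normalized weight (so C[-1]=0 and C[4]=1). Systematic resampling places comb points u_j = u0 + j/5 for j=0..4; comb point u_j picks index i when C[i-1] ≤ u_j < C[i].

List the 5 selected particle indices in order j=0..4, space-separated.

0 0 1 3 4

C = [7/12, 2/3, 2/3, 5/6, 1]
j=0: u_0=19/100 ∈ [0, 7/12) → index 0
j=1: u_1=39/100 ∈ [0, 7/12) → index 0
j=2: u_2=59/100 ∈ [7/12, 2/3) → index 1
j=3: u_3=79/100 ∈ [2/3, 5/6) → index 3
j=4: u_4=99/100 ∈ [5/6, 1) → index 4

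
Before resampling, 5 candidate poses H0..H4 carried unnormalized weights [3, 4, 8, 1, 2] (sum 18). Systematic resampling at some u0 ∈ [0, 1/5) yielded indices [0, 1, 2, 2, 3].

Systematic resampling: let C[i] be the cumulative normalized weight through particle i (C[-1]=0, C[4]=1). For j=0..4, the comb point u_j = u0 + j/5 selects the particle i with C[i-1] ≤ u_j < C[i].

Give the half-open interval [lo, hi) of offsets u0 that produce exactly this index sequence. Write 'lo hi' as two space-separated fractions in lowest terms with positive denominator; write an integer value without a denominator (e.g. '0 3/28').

C = [1/6, 7/18, 5/6, 8/9, 1]
j=0 picked index 0: u0 ∈ [0, 1/6)
j=1 picked index 1: u0 ∈ [-1/30, 17/90)
j=2 picked index 2: u0 ∈ [-1/90, 13/30)
j=3 picked index 2: u0 ∈ [-19/90, 7/30)
j=4 picked index 3: u0 ∈ [1/30, 4/45)
intersection: [1/30, 4/45)

1/30 4/45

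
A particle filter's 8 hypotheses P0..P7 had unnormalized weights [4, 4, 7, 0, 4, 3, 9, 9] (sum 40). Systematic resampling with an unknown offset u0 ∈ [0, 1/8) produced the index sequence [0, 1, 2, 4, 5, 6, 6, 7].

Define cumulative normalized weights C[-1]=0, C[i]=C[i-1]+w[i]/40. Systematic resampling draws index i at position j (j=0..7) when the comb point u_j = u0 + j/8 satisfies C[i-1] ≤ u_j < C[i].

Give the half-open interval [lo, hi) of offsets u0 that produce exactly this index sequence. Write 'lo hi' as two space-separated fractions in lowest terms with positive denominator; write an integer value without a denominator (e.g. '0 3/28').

C = [1/10, 1/5, 3/8, 3/8, 19/40, 11/20, 31/40, 1]
j=0 picked index 0: u0 ∈ [0, 1/10)
j=1 picked index 1: u0 ∈ [-1/40, 3/40)
j=2 picked index 2: u0 ∈ [-1/20, 1/8)
j=3 picked index 4: u0 ∈ [0, 1/10)
j=4 picked index 5: u0 ∈ [-1/40, 1/20)
j=5 picked index 6: u0 ∈ [-3/40, 3/20)
j=6 picked index 6: u0 ∈ [-1/5, 1/40)
j=7 picked index 7: u0 ∈ [-1/10, 1/8)
intersection: [0, 1/40)

0 1/40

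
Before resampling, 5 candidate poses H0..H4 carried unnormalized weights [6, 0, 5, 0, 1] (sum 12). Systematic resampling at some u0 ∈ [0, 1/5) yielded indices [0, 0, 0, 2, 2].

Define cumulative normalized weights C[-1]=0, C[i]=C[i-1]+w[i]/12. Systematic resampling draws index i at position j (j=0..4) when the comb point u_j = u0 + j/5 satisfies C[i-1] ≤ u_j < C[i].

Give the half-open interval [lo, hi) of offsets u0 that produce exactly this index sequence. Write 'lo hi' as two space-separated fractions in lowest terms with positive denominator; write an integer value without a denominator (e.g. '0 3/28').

C = [1/2, 1/2, 11/12, 11/12, 1]
j=0 picked index 0: u0 ∈ [0, 1/2)
j=1 picked index 0: u0 ∈ [-1/5, 3/10)
j=2 picked index 0: u0 ∈ [-2/5, 1/10)
j=3 picked index 2: u0 ∈ [-1/10, 19/60)
j=4 picked index 2: u0 ∈ [-3/10, 7/60)
intersection: [0, 1/10)

0 1/10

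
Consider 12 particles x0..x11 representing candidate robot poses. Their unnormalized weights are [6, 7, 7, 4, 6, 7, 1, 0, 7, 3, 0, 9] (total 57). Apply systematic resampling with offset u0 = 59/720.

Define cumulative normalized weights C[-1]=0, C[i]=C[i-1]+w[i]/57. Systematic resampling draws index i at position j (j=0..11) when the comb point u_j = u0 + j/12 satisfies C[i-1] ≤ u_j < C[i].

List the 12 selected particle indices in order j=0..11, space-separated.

0 1 2 2 3 4 5 6 8 9 11 11

C = [2/19, 13/57, 20/57, 8/19, 10/19, 37/57, 2/3, 2/3, 15/19, 16/19, 16/19, 1]
j=0: u_0=59/720 ∈ [0, 2/19) → index 0
j=1: u_1=119/720 ∈ [2/19, 13/57) → index 1
j=2: u_2=179/720 ∈ [13/57, 20/57) → index 2
j=3: u_3=239/720 ∈ [13/57, 20/57) → index 2
j=4: u_4=299/720 ∈ [20/57, 8/19) → index 3
j=5: u_5=359/720 ∈ [8/19, 10/19) → index 4
j=6: u_6=419/720 ∈ [10/19, 37/57) → index 5
j=7: u_7=479/720 ∈ [37/57, 2/3) → index 6
j=8: u_8=539/720 ∈ [2/3, 15/19) → index 8
j=9: u_9=599/720 ∈ [15/19, 16/19) → index 9
j=10: u_10=659/720 ∈ [16/19, 1) → index 11
j=11: u_11=719/720 ∈ [16/19, 1) → index 11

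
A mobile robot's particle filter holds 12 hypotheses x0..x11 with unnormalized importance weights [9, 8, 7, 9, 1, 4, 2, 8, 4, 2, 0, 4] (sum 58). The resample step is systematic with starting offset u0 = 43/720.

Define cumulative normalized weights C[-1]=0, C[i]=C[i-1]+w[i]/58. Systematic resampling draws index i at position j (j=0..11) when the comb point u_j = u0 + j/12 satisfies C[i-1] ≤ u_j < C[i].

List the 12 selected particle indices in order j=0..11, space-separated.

0 0 1 2 2 3 3 5 7 7 8 11

C = [9/58, 17/58, 12/29, 33/58, 17/29, 19/29, 20/29, 24/29, 26/29, 27/29, 27/29, 1]
j=0: u_0=43/720 ∈ [0, 9/58) → index 0
j=1: u_1=103/720 ∈ [0, 9/58) → index 0
j=2: u_2=163/720 ∈ [9/58, 17/58) → index 1
j=3: u_3=223/720 ∈ [17/58, 12/29) → index 2
j=4: u_4=283/720 ∈ [17/58, 12/29) → index 2
j=5: u_5=343/720 ∈ [12/29, 33/58) → index 3
j=6: u_6=403/720 ∈ [12/29, 33/58) → index 3
j=7: u_7=463/720 ∈ [17/29, 19/29) → index 5
j=8: u_8=523/720 ∈ [20/29, 24/29) → index 7
j=9: u_9=583/720 ∈ [20/29, 24/29) → index 7
j=10: u_10=643/720 ∈ [24/29, 26/29) → index 8
j=11: u_11=703/720 ∈ [27/29, 1) → index 11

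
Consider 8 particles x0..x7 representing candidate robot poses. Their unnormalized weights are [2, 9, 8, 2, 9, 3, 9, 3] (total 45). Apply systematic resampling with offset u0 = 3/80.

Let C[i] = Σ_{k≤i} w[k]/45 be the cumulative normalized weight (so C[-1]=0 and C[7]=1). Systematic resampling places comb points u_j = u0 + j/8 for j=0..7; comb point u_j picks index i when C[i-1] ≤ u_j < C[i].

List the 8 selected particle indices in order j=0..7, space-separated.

C = [2/45, 11/45, 19/45, 7/15, 2/3, 11/15, 14/15, 1]
j=0: u_0=3/80 ∈ [0, 2/45) → index 0
j=1: u_1=13/80 ∈ [2/45, 11/45) → index 1
j=2: u_2=23/80 ∈ [11/45, 19/45) → index 2
j=3: u_3=33/80 ∈ [11/45, 19/45) → index 2
j=4: u_4=43/80 ∈ [7/15, 2/3) → index 4
j=5: u_5=53/80 ∈ [7/15, 2/3) → index 4
j=6: u_6=63/80 ∈ [11/15, 14/15) → index 6
j=7: u_7=73/80 ∈ [11/15, 14/15) → index 6

0 1 2 2 4 4 6 6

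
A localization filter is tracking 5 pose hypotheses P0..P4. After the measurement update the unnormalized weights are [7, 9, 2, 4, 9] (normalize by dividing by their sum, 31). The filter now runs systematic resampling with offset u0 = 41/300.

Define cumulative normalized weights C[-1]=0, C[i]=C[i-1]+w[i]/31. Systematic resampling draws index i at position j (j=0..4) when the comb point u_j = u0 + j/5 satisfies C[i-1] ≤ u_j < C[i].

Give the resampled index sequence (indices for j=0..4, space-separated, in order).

0 1 2 4 4

C = [7/31, 16/31, 18/31, 22/31, 1]
j=0: u_0=41/300 ∈ [0, 7/31) → index 0
j=1: u_1=101/300 ∈ [7/31, 16/31) → index 1
j=2: u_2=161/300 ∈ [16/31, 18/31) → index 2
j=3: u_3=221/300 ∈ [22/31, 1) → index 4
j=4: u_4=281/300 ∈ [22/31, 1) → index 4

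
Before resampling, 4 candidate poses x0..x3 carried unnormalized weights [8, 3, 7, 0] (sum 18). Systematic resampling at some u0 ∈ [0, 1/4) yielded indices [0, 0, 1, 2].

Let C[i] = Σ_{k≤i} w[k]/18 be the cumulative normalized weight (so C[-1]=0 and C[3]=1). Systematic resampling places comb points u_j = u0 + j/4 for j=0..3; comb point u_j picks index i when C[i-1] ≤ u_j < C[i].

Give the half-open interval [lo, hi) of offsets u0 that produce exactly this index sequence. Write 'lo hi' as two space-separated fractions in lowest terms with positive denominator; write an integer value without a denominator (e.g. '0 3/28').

0 1/9

C = [4/9, 11/18, 1, 1]
j=0 picked index 0: u0 ∈ [0, 4/9)
j=1 picked index 0: u0 ∈ [-1/4, 7/36)
j=2 picked index 1: u0 ∈ [-1/18, 1/9)
j=3 picked index 2: u0 ∈ [-5/36, 1/4)
intersection: [0, 1/9)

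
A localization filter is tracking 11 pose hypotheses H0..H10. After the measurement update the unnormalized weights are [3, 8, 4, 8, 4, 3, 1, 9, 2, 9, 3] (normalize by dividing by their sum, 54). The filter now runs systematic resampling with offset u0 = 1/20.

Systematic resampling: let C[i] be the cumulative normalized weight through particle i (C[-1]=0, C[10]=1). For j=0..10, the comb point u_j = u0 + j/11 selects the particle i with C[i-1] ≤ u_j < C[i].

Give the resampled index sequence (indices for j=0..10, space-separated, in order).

0 1 2 3 3 5 7 7 8 9 10

C = [1/18, 11/54, 5/18, 23/54, 1/2, 5/9, 31/54, 20/27, 7/9, 17/18, 1]
j=0: u_0=1/20 ∈ [0, 1/18) → index 0
j=1: u_1=31/220 ∈ [1/18, 11/54) → index 1
j=2: u_2=51/220 ∈ [11/54, 5/18) → index 2
j=3: u_3=71/220 ∈ [5/18, 23/54) → index 3
j=4: u_4=91/220 ∈ [5/18, 23/54) → index 3
j=5: u_5=111/220 ∈ [1/2, 5/9) → index 5
j=6: u_6=131/220 ∈ [31/54, 20/27) → index 7
j=7: u_7=151/220 ∈ [31/54, 20/27) → index 7
j=8: u_8=171/220 ∈ [20/27, 7/9) → index 8
j=9: u_9=191/220 ∈ [7/9, 17/18) → index 9
j=10: u_10=211/220 ∈ [17/18, 1) → index 10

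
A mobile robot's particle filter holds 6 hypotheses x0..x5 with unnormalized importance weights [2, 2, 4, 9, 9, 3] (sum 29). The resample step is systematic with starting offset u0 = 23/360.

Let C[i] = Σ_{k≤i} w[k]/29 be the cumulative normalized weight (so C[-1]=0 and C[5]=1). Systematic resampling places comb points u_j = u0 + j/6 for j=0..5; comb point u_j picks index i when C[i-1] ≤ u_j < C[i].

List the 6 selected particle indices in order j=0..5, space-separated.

C = [2/29, 4/29, 8/29, 17/29, 26/29, 1]
j=0: u_0=23/360 ∈ [0, 2/29) → index 0
j=1: u_1=83/360 ∈ [4/29, 8/29) → index 2
j=2: u_2=143/360 ∈ [8/29, 17/29) → index 3
j=3: u_3=203/360 ∈ [8/29, 17/29) → index 3
j=4: u_4=263/360 ∈ [17/29, 26/29) → index 4
j=5: u_5=323/360 ∈ [26/29, 1) → index 5

0 2 3 3 4 5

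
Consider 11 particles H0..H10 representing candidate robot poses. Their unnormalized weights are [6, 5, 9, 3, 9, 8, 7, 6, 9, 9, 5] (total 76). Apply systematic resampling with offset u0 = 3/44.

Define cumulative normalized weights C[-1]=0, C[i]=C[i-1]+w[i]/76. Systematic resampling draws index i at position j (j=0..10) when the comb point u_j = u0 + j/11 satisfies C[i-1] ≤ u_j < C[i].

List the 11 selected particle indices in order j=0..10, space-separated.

C = [3/38, 11/76, 5/19, 23/76, 8/19, 10/19, 47/76, 53/76, 31/38, 71/76, 1]
j=0: u_0=3/44 ∈ [0, 3/38) → index 0
j=1: u_1=7/44 ∈ [11/76, 5/19) → index 2
j=2: u_2=1/4 ∈ [11/76, 5/19) → index 2
j=3: u_3=15/44 ∈ [23/76, 8/19) → index 4
j=4: u_4=19/44 ∈ [8/19, 10/19) → index 5
j=5: u_5=23/44 ∈ [8/19, 10/19) → index 5
j=6: u_6=27/44 ∈ [10/19, 47/76) → index 6
j=7: u_7=31/44 ∈ [53/76, 31/38) → index 8
j=8: u_8=35/44 ∈ [53/76, 31/38) → index 8
j=9: u_9=39/44 ∈ [31/38, 71/76) → index 9
j=10: u_10=43/44 ∈ [71/76, 1) → index 10

0 2 2 4 5 5 6 8 8 9 10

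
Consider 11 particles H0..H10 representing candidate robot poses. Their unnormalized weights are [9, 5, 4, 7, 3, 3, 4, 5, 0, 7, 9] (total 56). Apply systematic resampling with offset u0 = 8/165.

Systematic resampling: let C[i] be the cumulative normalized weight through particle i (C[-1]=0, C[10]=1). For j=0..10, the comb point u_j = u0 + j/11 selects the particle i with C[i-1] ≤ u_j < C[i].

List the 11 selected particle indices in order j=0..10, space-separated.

0 0 1 2 3 5 6 7 9 10 10

C = [9/56, 1/4, 9/28, 25/56, 1/2, 31/56, 5/8, 5/7, 5/7, 47/56, 1]
j=0: u_0=8/165 ∈ [0, 9/56) → index 0
j=1: u_1=23/165 ∈ [0, 9/56) → index 0
j=2: u_2=38/165 ∈ [9/56, 1/4) → index 1
j=3: u_3=53/165 ∈ [1/4, 9/28) → index 2
j=4: u_4=68/165 ∈ [9/28, 25/56) → index 3
j=5: u_5=83/165 ∈ [1/2, 31/56) → index 5
j=6: u_6=98/165 ∈ [31/56, 5/8) → index 6
j=7: u_7=113/165 ∈ [5/8, 5/7) → index 7
j=8: u_8=128/165 ∈ [5/7, 47/56) → index 9
j=9: u_9=13/15 ∈ [47/56, 1) → index 10
j=10: u_10=158/165 ∈ [47/56, 1) → index 10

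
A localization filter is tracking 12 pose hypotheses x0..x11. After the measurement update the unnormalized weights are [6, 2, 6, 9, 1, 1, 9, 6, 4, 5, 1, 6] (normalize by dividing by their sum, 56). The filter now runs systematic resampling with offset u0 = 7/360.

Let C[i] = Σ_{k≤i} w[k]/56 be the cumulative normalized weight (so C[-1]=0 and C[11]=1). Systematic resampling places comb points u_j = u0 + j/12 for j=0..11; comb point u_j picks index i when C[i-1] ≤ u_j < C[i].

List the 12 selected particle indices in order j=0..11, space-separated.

0 0 2 3 3 5 6 6 7 8 9 11

C = [3/28, 1/7, 1/4, 23/56, 3/7, 25/56, 17/28, 5/7, 11/14, 7/8, 25/28, 1]
j=0: u_0=7/360 ∈ [0, 3/28) → index 0
j=1: u_1=37/360 ∈ [0, 3/28) → index 0
j=2: u_2=67/360 ∈ [1/7, 1/4) → index 2
j=3: u_3=97/360 ∈ [1/4, 23/56) → index 3
j=4: u_4=127/360 ∈ [1/4, 23/56) → index 3
j=5: u_5=157/360 ∈ [3/7, 25/56) → index 5
j=6: u_6=187/360 ∈ [25/56, 17/28) → index 6
j=7: u_7=217/360 ∈ [25/56, 17/28) → index 6
j=8: u_8=247/360 ∈ [17/28, 5/7) → index 7
j=9: u_9=277/360 ∈ [5/7, 11/14) → index 8
j=10: u_10=307/360 ∈ [11/14, 7/8) → index 9
j=11: u_11=337/360 ∈ [25/28, 1) → index 11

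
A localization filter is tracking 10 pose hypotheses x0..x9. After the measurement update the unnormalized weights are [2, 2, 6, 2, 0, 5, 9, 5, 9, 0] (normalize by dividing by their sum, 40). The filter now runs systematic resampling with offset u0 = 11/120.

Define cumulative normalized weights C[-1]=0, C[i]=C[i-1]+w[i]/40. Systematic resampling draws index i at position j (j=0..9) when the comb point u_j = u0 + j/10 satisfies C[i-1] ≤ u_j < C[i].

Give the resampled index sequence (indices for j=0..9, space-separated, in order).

C = [1/20, 1/10, 1/4, 3/10, 3/10, 17/40, 13/20, 31/40, 1, 1]
j=0: u_0=11/120 ∈ [1/20, 1/10) → index 1
j=1: u_1=23/120 ∈ [1/10, 1/4) → index 2
j=2: u_2=7/24 ∈ [1/4, 3/10) → index 3
j=3: u_3=47/120 ∈ [3/10, 17/40) → index 5
j=4: u_4=59/120 ∈ [17/40, 13/20) → index 6
j=5: u_5=71/120 ∈ [17/40, 13/20) → index 6
j=6: u_6=83/120 ∈ [13/20, 31/40) → index 7
j=7: u_7=19/24 ∈ [31/40, 1) → index 8
j=8: u_8=107/120 ∈ [31/40, 1) → index 8
j=9: u_9=119/120 ∈ [31/40, 1) → index 8

1 2 3 5 6 6 7 8 8 8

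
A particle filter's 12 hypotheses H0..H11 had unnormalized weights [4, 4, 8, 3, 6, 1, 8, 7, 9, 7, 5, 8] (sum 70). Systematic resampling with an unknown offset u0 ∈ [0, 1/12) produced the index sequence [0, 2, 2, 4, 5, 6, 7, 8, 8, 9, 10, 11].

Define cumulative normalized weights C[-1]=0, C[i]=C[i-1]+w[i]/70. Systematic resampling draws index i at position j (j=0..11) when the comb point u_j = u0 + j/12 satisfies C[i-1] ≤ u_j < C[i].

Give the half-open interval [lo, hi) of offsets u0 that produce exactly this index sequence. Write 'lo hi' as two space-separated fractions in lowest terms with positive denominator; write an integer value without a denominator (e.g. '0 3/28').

13/420 4/105

C = [2/35, 4/35, 8/35, 19/70, 5/14, 13/35, 17/35, 41/70, 5/7, 57/70, 31/35, 1]
j=0 picked index 0: u0 ∈ [0, 2/35)
j=1 picked index 2: u0 ∈ [13/420, 61/420)
j=2 picked index 2: u0 ∈ [-11/210, 13/210)
j=3 picked index 4: u0 ∈ [3/140, 3/28)
j=4 picked index 5: u0 ∈ [1/42, 4/105)
j=5 picked index 6: u0 ∈ [-19/420, 29/420)
j=6 picked index 7: u0 ∈ [-1/70, 3/35)
j=7 picked index 8: u0 ∈ [1/420, 11/84)
j=8 picked index 8: u0 ∈ [-17/210, 1/21)
j=9 picked index 9: u0 ∈ [-1/28, 9/140)
j=10 picked index 10: u0 ∈ [-2/105, 11/210)
j=11 picked index 11: u0 ∈ [-13/420, 1/12)
intersection: [13/420, 4/105)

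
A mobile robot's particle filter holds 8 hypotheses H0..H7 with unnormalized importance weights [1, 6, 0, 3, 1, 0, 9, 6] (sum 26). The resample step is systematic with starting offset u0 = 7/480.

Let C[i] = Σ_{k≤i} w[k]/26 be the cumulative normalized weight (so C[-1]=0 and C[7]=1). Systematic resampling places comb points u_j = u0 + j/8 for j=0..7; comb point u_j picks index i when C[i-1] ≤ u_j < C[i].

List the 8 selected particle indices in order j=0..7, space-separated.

C = [1/26, 7/26, 7/26, 5/13, 11/26, 11/26, 10/13, 1]
j=0: u_0=7/480 ∈ [0, 1/26) → index 0
j=1: u_1=67/480 ∈ [1/26, 7/26) → index 1
j=2: u_2=127/480 ∈ [1/26, 7/26) → index 1
j=3: u_3=187/480 ∈ [5/13, 11/26) → index 4
j=4: u_4=247/480 ∈ [11/26, 10/13) → index 6
j=5: u_5=307/480 ∈ [11/26, 10/13) → index 6
j=6: u_6=367/480 ∈ [11/26, 10/13) → index 6
j=7: u_7=427/480 ∈ [10/13, 1) → index 7

0 1 1 4 6 6 6 7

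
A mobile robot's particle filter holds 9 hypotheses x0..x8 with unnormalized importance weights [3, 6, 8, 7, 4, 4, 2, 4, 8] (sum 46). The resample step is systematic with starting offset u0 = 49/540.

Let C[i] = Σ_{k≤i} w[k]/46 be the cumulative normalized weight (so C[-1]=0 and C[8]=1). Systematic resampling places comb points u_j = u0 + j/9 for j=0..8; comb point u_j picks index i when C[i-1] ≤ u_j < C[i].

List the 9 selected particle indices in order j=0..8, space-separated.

C = [3/46, 9/46, 17/46, 12/23, 14/23, 16/23, 17/23, 19/23, 1]
j=0: u_0=49/540 ∈ [3/46, 9/46) → index 1
j=1: u_1=109/540 ∈ [9/46, 17/46) → index 2
j=2: u_2=169/540 ∈ [9/46, 17/46) → index 2
j=3: u_3=229/540 ∈ [17/46, 12/23) → index 3
j=4: u_4=289/540 ∈ [12/23, 14/23) → index 4
j=5: u_5=349/540 ∈ [14/23, 16/23) → index 5
j=6: u_6=409/540 ∈ [17/23, 19/23) → index 7
j=7: u_7=469/540 ∈ [19/23, 1) → index 8
j=8: u_8=529/540 ∈ [19/23, 1) → index 8

1 2 2 3 4 5 7 8 8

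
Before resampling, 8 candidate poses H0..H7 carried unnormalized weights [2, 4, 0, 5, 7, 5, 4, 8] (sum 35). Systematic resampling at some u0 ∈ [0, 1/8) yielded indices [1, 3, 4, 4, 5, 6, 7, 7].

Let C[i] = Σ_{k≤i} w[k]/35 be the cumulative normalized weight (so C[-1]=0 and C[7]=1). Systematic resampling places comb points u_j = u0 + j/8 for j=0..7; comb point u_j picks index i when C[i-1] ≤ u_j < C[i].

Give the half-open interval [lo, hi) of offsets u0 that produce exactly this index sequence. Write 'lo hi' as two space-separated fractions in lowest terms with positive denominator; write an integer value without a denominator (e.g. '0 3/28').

C = [2/35, 6/35, 6/35, 11/35, 18/35, 23/35, 27/35, 1]
j=0 picked index 1: u0 ∈ [2/35, 6/35)
j=1 picked index 3: u0 ∈ [13/280, 53/280)
j=2 picked index 4: u0 ∈ [9/140, 37/140)
j=3 picked index 4: u0 ∈ [-17/280, 39/280)
j=4 picked index 5: u0 ∈ [1/70, 11/70)
j=5 picked index 6: u0 ∈ [9/280, 41/280)
j=6 picked index 7: u0 ∈ [3/140, 1/4)
j=7 picked index 7: u0 ∈ [-29/280, 1/8)
intersection: [9/140, 1/8)

9/140 1/8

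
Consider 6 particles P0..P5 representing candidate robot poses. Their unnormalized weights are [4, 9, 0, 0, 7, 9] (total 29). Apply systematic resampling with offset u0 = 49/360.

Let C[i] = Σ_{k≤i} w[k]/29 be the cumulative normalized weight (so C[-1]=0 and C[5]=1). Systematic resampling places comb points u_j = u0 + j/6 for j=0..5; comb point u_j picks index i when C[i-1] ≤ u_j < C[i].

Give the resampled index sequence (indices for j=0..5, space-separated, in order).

C = [4/29, 13/29, 13/29, 13/29, 20/29, 1]
j=0: u_0=49/360 ∈ [0, 4/29) → index 0
j=1: u_1=109/360 ∈ [4/29, 13/29) → index 1
j=2: u_2=169/360 ∈ [13/29, 20/29) → index 4
j=3: u_3=229/360 ∈ [13/29, 20/29) → index 4
j=4: u_4=289/360 ∈ [20/29, 1) → index 5
j=5: u_5=349/360 ∈ [20/29, 1) → index 5

0 1 4 4 5 5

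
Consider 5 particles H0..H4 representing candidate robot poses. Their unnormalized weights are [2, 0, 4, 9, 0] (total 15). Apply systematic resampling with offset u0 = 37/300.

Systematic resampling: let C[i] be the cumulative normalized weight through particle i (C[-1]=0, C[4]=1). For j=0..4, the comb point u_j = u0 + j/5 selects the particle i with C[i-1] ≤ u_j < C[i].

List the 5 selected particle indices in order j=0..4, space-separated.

C = [2/15, 2/15, 2/5, 1, 1]
j=0: u_0=37/300 ∈ [0, 2/15) → index 0
j=1: u_1=97/300 ∈ [2/15, 2/5) → index 2
j=2: u_2=157/300 ∈ [2/5, 1) → index 3
j=3: u_3=217/300 ∈ [2/5, 1) → index 3
j=4: u_4=277/300 ∈ [2/5, 1) → index 3

0 2 3 3 3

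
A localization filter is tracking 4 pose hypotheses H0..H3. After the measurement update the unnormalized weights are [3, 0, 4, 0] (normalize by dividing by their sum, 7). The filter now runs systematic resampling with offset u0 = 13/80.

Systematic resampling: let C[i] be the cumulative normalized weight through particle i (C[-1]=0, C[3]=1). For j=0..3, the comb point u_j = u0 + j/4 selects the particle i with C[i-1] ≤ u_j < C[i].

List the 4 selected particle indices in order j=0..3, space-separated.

C = [3/7, 3/7, 1, 1]
j=0: u_0=13/80 ∈ [0, 3/7) → index 0
j=1: u_1=33/80 ∈ [0, 3/7) → index 0
j=2: u_2=53/80 ∈ [3/7, 1) → index 2
j=3: u_3=73/80 ∈ [3/7, 1) → index 2

0 0 2 2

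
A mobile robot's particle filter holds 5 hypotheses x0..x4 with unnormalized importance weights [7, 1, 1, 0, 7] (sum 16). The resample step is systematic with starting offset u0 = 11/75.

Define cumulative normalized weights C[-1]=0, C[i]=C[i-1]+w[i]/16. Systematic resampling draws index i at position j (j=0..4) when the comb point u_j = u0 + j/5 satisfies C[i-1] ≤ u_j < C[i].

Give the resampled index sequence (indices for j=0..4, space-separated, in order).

C = [7/16, 1/2, 9/16, 9/16, 1]
j=0: u_0=11/75 ∈ [0, 7/16) → index 0
j=1: u_1=26/75 ∈ [0, 7/16) → index 0
j=2: u_2=41/75 ∈ [1/2, 9/16) → index 2
j=3: u_3=56/75 ∈ [9/16, 1) → index 4
j=4: u_4=71/75 ∈ [9/16, 1) → index 4

0 0 2 4 4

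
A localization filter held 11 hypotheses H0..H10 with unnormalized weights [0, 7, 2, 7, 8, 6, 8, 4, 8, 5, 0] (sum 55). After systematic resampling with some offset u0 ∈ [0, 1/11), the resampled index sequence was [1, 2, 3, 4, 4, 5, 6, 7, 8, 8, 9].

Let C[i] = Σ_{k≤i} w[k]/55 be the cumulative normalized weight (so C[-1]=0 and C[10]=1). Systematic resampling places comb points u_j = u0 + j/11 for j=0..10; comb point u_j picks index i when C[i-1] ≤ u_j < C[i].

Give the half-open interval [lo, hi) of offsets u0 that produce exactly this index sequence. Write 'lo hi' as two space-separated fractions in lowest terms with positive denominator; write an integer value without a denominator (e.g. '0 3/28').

3/55 4/55

C = [0, 7/55, 9/55, 16/55, 24/55, 6/11, 38/55, 42/55, 10/11, 1, 1]
j=0 picked index 1: u0 ∈ [0, 7/55)
j=1 picked index 2: u0 ∈ [2/55, 4/55)
j=2 picked index 3: u0 ∈ [-1/55, 6/55)
j=3 picked index 4: u0 ∈ [1/55, 9/55)
j=4 picked index 4: u0 ∈ [-4/55, 4/55)
j=5 picked index 5: u0 ∈ [-1/55, 1/11)
j=6 picked index 6: u0 ∈ [0, 8/55)
j=7 picked index 7: u0 ∈ [3/55, 7/55)
j=8 picked index 8: u0 ∈ [2/55, 2/11)
j=9 picked index 8: u0 ∈ [-3/55, 1/11)
j=10 picked index 9: u0 ∈ [0, 1/11)
intersection: [3/55, 4/55)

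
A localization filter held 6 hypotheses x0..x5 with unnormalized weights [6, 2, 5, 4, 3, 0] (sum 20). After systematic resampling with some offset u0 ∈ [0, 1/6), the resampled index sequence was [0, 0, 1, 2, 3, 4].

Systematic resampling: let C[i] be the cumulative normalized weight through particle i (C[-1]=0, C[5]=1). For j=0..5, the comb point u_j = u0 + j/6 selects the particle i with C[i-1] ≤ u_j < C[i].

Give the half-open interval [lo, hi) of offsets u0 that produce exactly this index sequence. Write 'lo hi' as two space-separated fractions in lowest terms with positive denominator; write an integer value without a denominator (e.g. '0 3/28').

1/60 1/15

C = [3/10, 2/5, 13/20, 17/20, 1, 1]
j=0 picked index 0: u0 ∈ [0, 3/10)
j=1 picked index 0: u0 ∈ [-1/6, 2/15)
j=2 picked index 1: u0 ∈ [-1/30, 1/15)
j=3 picked index 2: u0 ∈ [-1/10, 3/20)
j=4 picked index 3: u0 ∈ [-1/60, 11/60)
j=5 picked index 4: u0 ∈ [1/60, 1/6)
intersection: [1/60, 1/15)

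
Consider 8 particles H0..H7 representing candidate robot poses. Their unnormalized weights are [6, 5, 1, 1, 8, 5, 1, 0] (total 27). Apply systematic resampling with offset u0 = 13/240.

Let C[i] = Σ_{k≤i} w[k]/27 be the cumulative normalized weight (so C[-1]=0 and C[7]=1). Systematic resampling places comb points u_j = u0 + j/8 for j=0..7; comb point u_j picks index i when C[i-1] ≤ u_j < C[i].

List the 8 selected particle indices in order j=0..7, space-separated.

C = [2/9, 11/27, 4/9, 13/27, 7/9, 26/27, 1, 1]
j=0: u_0=13/240 ∈ [0, 2/9) → index 0
j=1: u_1=43/240 ∈ [0, 2/9) → index 0
j=2: u_2=73/240 ∈ [2/9, 11/27) → index 1
j=3: u_3=103/240 ∈ [11/27, 4/9) → index 2
j=4: u_4=133/240 ∈ [13/27, 7/9) → index 4
j=5: u_5=163/240 ∈ [13/27, 7/9) → index 4
j=6: u_6=193/240 ∈ [7/9, 26/27) → index 5
j=7: u_7=223/240 ∈ [7/9, 26/27) → index 5

0 0 1 2 4 4 5 5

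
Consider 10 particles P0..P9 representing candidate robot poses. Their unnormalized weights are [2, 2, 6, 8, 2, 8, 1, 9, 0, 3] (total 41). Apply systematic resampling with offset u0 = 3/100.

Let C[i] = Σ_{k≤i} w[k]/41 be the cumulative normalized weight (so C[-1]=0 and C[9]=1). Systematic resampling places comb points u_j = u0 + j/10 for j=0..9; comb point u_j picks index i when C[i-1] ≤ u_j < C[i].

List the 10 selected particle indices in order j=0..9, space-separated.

C = [2/41, 4/41, 10/41, 18/41, 20/41, 28/41, 29/41, 38/41, 38/41, 1]
j=0: u_0=3/100 ∈ [0, 2/41) → index 0
j=1: u_1=13/100 ∈ [4/41, 10/41) → index 2
j=2: u_2=23/100 ∈ [4/41, 10/41) → index 2
j=3: u_3=33/100 ∈ [10/41, 18/41) → index 3
j=4: u_4=43/100 ∈ [10/41, 18/41) → index 3
j=5: u_5=53/100 ∈ [20/41, 28/41) → index 5
j=6: u_6=63/100 ∈ [20/41, 28/41) → index 5
j=7: u_7=73/100 ∈ [29/41, 38/41) → index 7
j=8: u_8=83/100 ∈ [29/41, 38/41) → index 7
j=9: u_9=93/100 ∈ [38/41, 1) → index 9

0 2 2 3 3 5 5 7 7 9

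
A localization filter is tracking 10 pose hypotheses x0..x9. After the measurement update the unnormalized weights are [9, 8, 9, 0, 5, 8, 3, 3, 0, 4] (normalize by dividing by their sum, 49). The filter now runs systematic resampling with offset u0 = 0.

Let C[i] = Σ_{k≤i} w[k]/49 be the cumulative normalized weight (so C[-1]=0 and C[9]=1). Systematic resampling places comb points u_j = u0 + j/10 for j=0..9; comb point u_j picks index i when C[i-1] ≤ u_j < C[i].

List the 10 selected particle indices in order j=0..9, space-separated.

C = [9/49, 17/49, 26/49, 26/49, 31/49, 39/49, 6/7, 45/49, 45/49, 1]
j=0: u_0=0 ∈ [0, 9/49) → index 0
j=1: u_1=1/10 ∈ [0, 9/49) → index 0
j=2: u_2=1/5 ∈ [9/49, 17/49) → index 1
j=3: u_3=3/10 ∈ [9/49, 17/49) → index 1
j=4: u_4=2/5 ∈ [17/49, 26/49) → index 2
j=5: u_5=1/2 ∈ [17/49, 26/49) → index 2
j=6: u_6=3/5 ∈ [26/49, 31/49) → index 4
j=7: u_7=7/10 ∈ [31/49, 39/49) → index 5
j=8: u_8=4/5 ∈ [39/49, 6/7) → index 6
j=9: u_9=9/10 ∈ [6/7, 45/49) → index 7

0 0 1 1 2 2 4 5 6 7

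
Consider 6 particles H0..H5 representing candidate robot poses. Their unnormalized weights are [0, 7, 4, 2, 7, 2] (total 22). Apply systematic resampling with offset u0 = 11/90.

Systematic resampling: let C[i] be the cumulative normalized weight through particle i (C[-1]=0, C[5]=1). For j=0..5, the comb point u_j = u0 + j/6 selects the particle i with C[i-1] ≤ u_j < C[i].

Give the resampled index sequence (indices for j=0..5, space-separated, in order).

C = [0, 7/22, 1/2, 13/22, 10/11, 1]
j=0: u_0=11/90 ∈ [0, 7/22) → index 1
j=1: u_1=13/45 ∈ [0, 7/22) → index 1
j=2: u_2=41/90 ∈ [7/22, 1/2) → index 2
j=3: u_3=28/45 ∈ [13/22, 10/11) → index 4
j=4: u_4=71/90 ∈ [13/22, 10/11) → index 4
j=5: u_5=43/45 ∈ [10/11, 1) → index 5

1 1 2 4 4 5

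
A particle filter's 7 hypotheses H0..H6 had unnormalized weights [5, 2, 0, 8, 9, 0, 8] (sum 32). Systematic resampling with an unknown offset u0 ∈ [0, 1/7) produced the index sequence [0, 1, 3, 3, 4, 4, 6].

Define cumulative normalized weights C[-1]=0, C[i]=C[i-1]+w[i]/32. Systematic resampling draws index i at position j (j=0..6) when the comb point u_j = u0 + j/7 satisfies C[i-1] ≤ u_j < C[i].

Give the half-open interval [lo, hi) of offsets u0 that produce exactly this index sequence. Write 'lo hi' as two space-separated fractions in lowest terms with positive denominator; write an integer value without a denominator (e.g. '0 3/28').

3/224 1/28

C = [5/32, 7/32, 7/32, 15/32, 3/4, 3/4, 1]
j=0 picked index 0: u0 ∈ [0, 5/32)
j=1 picked index 1: u0 ∈ [3/224, 17/224)
j=2 picked index 3: u0 ∈ [-15/224, 41/224)
j=3 picked index 3: u0 ∈ [-47/224, 9/224)
j=4 picked index 4: u0 ∈ [-23/224, 5/28)
j=5 picked index 4: u0 ∈ [-55/224, 1/28)
j=6 picked index 6: u0 ∈ [-3/28, 1/7)
intersection: [3/224, 1/28)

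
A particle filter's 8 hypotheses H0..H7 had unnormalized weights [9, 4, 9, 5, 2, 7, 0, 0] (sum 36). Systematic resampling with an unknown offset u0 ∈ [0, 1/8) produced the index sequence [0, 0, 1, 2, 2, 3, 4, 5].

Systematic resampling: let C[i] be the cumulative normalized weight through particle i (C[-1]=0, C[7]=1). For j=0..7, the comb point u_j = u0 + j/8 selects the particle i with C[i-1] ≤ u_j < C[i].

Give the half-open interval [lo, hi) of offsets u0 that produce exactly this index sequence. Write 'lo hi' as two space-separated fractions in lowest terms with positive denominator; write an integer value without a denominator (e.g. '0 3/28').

C = [1/4, 13/36, 11/18, 3/4, 29/36, 1, 1, 1]
j=0 picked index 0: u0 ∈ [0, 1/4)
j=1 picked index 0: u0 ∈ [-1/8, 1/8)
j=2 picked index 1: u0 ∈ [0, 1/9)
j=3 picked index 2: u0 ∈ [-1/72, 17/72)
j=4 picked index 2: u0 ∈ [-5/36, 1/9)
j=5 picked index 3: u0 ∈ [-1/72, 1/8)
j=6 picked index 4: u0 ∈ [0, 1/18)
j=7 picked index 5: u0 ∈ [-5/72, 1/8)
intersection: [0, 1/18)

0 1/18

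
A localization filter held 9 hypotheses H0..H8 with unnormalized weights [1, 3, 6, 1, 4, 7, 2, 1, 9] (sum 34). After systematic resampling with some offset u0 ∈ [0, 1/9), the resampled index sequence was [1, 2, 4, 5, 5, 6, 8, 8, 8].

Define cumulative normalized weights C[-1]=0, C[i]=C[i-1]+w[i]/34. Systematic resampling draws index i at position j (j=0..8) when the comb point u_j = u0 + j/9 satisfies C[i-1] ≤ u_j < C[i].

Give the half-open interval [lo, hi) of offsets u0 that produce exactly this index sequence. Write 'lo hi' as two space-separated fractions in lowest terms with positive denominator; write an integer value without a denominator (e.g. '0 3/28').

C = [1/34, 2/17, 5/17, 11/34, 15/34, 11/17, 12/17, 25/34, 1]
j=0 picked index 1: u0 ∈ [1/34, 2/17)
j=1 picked index 2: u0 ∈ [1/153, 28/153)
j=2 picked index 4: u0 ∈ [31/306, 67/306)
j=3 picked index 5: u0 ∈ [11/102, 16/51)
j=4 picked index 5: u0 ∈ [-1/306, 31/153)
j=5 picked index 6: u0 ∈ [14/153, 23/153)
j=6 picked index 8: u0 ∈ [7/102, 1/3)
j=7 picked index 8: u0 ∈ [-13/306, 2/9)
j=8 picked index 8: u0 ∈ [-47/306, 1/9)
intersection: [11/102, 1/9)

11/102 1/9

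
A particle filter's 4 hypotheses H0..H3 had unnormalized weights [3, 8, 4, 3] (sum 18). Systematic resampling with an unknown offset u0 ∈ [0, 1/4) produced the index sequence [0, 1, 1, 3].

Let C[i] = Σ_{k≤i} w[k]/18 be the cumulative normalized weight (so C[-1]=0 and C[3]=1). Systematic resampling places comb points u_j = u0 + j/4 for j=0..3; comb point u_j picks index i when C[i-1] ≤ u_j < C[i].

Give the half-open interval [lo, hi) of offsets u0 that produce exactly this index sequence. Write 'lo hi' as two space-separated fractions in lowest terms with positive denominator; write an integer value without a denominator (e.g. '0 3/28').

1/12 1/9

C = [1/6, 11/18, 5/6, 1]
j=0 picked index 0: u0 ∈ [0, 1/6)
j=1 picked index 1: u0 ∈ [-1/12, 13/36)
j=2 picked index 1: u0 ∈ [-1/3, 1/9)
j=3 picked index 3: u0 ∈ [1/12, 1/4)
intersection: [1/12, 1/9)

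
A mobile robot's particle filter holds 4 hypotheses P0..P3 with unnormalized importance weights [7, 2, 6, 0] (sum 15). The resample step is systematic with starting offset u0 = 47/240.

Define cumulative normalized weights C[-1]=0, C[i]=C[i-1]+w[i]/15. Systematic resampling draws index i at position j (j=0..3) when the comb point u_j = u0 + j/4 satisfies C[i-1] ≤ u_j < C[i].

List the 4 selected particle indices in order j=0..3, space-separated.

C = [7/15, 3/5, 1, 1]
j=0: u_0=47/240 ∈ [0, 7/15) → index 0
j=1: u_1=107/240 ∈ [0, 7/15) → index 0
j=2: u_2=167/240 ∈ [3/5, 1) → index 2
j=3: u_3=227/240 ∈ [3/5, 1) → index 2

0 0 2 2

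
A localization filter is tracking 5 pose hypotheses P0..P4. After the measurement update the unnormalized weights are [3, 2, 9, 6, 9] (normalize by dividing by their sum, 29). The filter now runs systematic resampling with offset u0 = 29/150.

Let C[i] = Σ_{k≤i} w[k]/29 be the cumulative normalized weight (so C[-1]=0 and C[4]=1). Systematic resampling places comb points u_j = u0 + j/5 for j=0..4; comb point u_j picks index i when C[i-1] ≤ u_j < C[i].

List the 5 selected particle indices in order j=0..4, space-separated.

C = [3/29, 5/29, 14/29, 20/29, 1]
j=0: u_0=29/150 ∈ [5/29, 14/29) → index 2
j=1: u_1=59/150 ∈ [5/29, 14/29) → index 2
j=2: u_2=89/150 ∈ [14/29, 20/29) → index 3
j=3: u_3=119/150 ∈ [20/29, 1) → index 4
j=4: u_4=149/150 ∈ [20/29, 1) → index 4

2 2 3 4 4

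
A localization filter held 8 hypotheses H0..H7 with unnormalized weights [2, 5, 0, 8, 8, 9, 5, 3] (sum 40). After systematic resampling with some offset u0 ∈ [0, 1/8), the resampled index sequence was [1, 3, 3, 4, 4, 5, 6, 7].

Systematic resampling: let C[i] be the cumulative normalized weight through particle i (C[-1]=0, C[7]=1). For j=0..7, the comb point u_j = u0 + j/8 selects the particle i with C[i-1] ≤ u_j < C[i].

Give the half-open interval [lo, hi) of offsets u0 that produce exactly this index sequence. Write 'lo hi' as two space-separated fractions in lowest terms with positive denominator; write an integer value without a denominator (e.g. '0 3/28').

C = [1/20, 7/40, 7/40, 3/8, 23/40, 4/5, 37/40, 1]
j=0 picked index 1: u0 ∈ [1/20, 7/40)
j=1 picked index 3: u0 ∈ [1/20, 1/4)
j=2 picked index 3: u0 ∈ [-3/40, 1/8)
j=3 picked index 4: u0 ∈ [0, 1/5)
j=4 picked index 4: u0 ∈ [-1/8, 3/40)
j=5 picked index 5: u0 ∈ [-1/20, 7/40)
j=6 picked index 6: u0 ∈ [1/20, 7/40)
j=7 picked index 7: u0 ∈ [1/20, 1/8)
intersection: [1/20, 3/40)

1/20 3/40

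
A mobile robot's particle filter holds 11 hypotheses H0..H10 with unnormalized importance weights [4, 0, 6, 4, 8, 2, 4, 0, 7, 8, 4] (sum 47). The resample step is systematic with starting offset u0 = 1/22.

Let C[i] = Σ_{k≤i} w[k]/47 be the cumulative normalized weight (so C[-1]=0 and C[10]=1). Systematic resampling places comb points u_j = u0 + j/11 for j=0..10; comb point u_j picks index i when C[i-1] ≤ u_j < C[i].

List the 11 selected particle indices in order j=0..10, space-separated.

0 2 3 4 4 5 6 8 9 9 10

C = [4/47, 4/47, 10/47, 14/47, 22/47, 24/47, 28/47, 28/47, 35/47, 43/47, 1]
j=0: u_0=1/22 ∈ [0, 4/47) → index 0
j=1: u_1=3/22 ∈ [4/47, 10/47) → index 2
j=2: u_2=5/22 ∈ [10/47, 14/47) → index 3
j=3: u_3=7/22 ∈ [14/47, 22/47) → index 4
j=4: u_4=9/22 ∈ [14/47, 22/47) → index 4
j=5: u_5=1/2 ∈ [22/47, 24/47) → index 5
j=6: u_6=13/22 ∈ [24/47, 28/47) → index 6
j=7: u_7=15/22 ∈ [28/47, 35/47) → index 8
j=8: u_8=17/22 ∈ [35/47, 43/47) → index 9
j=9: u_9=19/22 ∈ [35/47, 43/47) → index 9
j=10: u_10=21/22 ∈ [43/47, 1) → index 10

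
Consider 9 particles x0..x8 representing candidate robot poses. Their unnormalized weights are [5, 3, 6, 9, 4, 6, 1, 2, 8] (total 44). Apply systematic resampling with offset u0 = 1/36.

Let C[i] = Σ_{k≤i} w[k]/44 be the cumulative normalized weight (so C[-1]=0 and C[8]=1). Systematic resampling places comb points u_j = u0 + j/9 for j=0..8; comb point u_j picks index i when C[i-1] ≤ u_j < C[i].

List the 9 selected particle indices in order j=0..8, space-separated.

0 1 2 3 3 4 5 7 8

C = [5/44, 2/11, 7/22, 23/44, 27/44, 3/4, 17/22, 9/11, 1]
j=0: u_0=1/36 ∈ [0, 5/44) → index 0
j=1: u_1=5/36 ∈ [5/44, 2/11) → index 1
j=2: u_2=1/4 ∈ [2/11, 7/22) → index 2
j=3: u_3=13/36 ∈ [7/22, 23/44) → index 3
j=4: u_4=17/36 ∈ [7/22, 23/44) → index 3
j=5: u_5=7/12 ∈ [23/44, 27/44) → index 4
j=6: u_6=25/36 ∈ [27/44, 3/4) → index 5
j=7: u_7=29/36 ∈ [17/22, 9/11) → index 7
j=8: u_8=11/12 ∈ [9/11, 1) → index 8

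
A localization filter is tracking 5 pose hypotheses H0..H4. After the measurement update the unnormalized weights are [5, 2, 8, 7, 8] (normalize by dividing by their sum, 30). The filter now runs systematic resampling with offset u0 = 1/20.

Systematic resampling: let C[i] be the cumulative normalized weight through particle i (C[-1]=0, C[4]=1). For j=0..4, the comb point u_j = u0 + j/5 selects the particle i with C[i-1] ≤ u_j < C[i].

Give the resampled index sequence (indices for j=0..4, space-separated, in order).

0 2 2 3 4

C = [1/6, 7/30, 1/2, 11/15, 1]
j=0: u_0=1/20 ∈ [0, 1/6) → index 0
j=1: u_1=1/4 ∈ [7/30, 1/2) → index 2
j=2: u_2=9/20 ∈ [7/30, 1/2) → index 2
j=3: u_3=13/20 ∈ [1/2, 11/15) → index 3
j=4: u_4=17/20 ∈ [11/15, 1) → index 4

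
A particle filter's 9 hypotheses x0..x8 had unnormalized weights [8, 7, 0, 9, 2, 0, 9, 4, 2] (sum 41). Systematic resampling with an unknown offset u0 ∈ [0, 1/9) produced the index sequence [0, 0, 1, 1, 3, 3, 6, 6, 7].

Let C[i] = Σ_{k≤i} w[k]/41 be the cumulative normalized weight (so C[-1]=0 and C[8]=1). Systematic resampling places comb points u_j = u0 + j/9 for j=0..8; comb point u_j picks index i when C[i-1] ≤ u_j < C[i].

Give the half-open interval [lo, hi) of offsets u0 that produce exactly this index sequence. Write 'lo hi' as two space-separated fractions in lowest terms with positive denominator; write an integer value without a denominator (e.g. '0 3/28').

C = [8/41, 15/41, 15/41, 24/41, 26/41, 26/41, 35/41, 39/41, 1]
j=0 picked index 0: u0 ∈ [0, 8/41)
j=1 picked index 0: u0 ∈ [-1/9, 31/369)
j=2 picked index 1: u0 ∈ [-10/369, 53/369)
j=3 picked index 1: u0 ∈ [-17/123, 4/123)
j=4 picked index 3: u0 ∈ [-29/369, 52/369)
j=5 picked index 3: u0 ∈ [-70/369, 11/369)
j=6 picked index 6: u0 ∈ [-4/123, 23/123)
j=7 picked index 6: u0 ∈ [-53/369, 28/369)
j=8 picked index 7: u0 ∈ [-13/369, 23/369)
intersection: [0, 11/369)

0 11/369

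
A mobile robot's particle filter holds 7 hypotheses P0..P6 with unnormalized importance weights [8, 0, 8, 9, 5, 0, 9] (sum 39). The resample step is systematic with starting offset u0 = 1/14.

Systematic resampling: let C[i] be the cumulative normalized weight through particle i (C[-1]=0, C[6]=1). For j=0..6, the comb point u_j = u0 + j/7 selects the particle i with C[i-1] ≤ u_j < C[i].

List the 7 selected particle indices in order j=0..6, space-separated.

C = [8/39, 8/39, 16/39, 25/39, 10/13, 10/13, 1]
j=0: u_0=1/14 ∈ [0, 8/39) → index 0
j=1: u_1=3/14 ∈ [8/39, 16/39) → index 2
j=2: u_2=5/14 ∈ [8/39, 16/39) → index 2
j=3: u_3=1/2 ∈ [16/39, 25/39) → index 3
j=4: u_4=9/14 ∈ [25/39, 10/13) → index 4
j=5: u_5=11/14 ∈ [10/13, 1) → index 6
j=6: u_6=13/14 ∈ [10/13, 1) → index 6

0 2 2 3 4 6 6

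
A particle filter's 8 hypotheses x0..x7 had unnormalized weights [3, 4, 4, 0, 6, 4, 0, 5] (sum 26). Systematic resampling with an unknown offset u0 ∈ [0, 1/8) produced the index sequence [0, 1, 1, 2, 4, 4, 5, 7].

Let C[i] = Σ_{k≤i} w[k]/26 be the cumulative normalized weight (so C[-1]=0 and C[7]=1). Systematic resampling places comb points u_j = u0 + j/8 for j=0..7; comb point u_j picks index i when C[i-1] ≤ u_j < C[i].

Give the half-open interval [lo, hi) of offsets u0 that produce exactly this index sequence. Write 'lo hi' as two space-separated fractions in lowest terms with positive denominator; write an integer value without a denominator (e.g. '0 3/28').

C = [3/26, 7/26, 11/26, 11/26, 17/26, 21/26, 21/26, 1]
j=0 picked index 0: u0 ∈ [0, 3/26)
j=1 picked index 1: u0 ∈ [-1/104, 15/104)
j=2 picked index 1: u0 ∈ [-7/52, 1/52)
j=3 picked index 2: u0 ∈ [-11/104, 5/104)
j=4 picked index 4: u0 ∈ [-1/13, 2/13)
j=5 picked index 4: u0 ∈ [-21/104, 3/104)
j=6 picked index 5: u0 ∈ [-5/52, 3/52)
j=7 picked index 7: u0 ∈ [-7/104, 1/8)
intersection: [0, 1/52)

0 1/52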